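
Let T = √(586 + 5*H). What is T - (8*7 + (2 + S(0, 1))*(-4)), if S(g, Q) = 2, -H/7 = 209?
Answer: -40 + I*√6729 ≈ -40.0 + 82.031*I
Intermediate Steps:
H = -1463 (H = -7*209 = -1463)
T = I*√6729 (T = √(586 + 5*(-1463)) = √(586 - 7315) = √(-6729) = I*√6729 ≈ 82.031*I)
T - (8*7 + (2 + S(0, 1))*(-4)) = I*√6729 - (8*7 + (2 + 2)*(-4)) = I*√6729 - (56 + 4*(-4)) = I*√6729 - (56 - 16) = I*√6729 - 1*40 = I*√6729 - 40 = -40 + I*√6729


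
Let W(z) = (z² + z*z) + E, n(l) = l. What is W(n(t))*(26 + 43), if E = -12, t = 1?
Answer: -690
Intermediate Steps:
W(z) = -12 + 2*z² (W(z) = (z² + z*z) - 12 = (z² + z²) - 12 = 2*z² - 12 = -12 + 2*z²)
W(n(t))*(26 + 43) = (-12 + 2*1²)*(26 + 43) = (-12 + 2*1)*69 = (-12 + 2)*69 = -10*69 = -690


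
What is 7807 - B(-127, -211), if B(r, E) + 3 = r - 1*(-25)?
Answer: 7912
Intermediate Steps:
B(r, E) = 22 + r (B(r, E) = -3 + (r - 1*(-25)) = -3 + (r + 25) = -3 + (25 + r) = 22 + r)
7807 - B(-127, -211) = 7807 - (22 - 127) = 7807 - 1*(-105) = 7807 + 105 = 7912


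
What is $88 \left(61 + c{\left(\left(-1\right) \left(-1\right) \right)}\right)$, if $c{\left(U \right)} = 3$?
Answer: $5632$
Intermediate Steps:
$88 \left(61 + c{\left(\left(-1\right) \left(-1\right) \right)}\right) = 88 \left(61 + 3\right) = 88 \cdot 64 = 5632$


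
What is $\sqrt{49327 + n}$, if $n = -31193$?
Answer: $\sqrt{18134} \approx 134.66$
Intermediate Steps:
$\sqrt{49327 + n} = \sqrt{49327 - 31193} = \sqrt{18134}$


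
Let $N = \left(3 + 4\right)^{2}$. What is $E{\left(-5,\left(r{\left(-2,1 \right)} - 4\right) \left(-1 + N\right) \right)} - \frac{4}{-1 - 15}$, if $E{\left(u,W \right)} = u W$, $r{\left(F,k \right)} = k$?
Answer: $\frac{2881}{4} \approx 720.25$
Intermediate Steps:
$N = 49$ ($N = 7^{2} = 49$)
$E{\left(u,W \right)} = W u$
$E{\left(-5,\left(r{\left(-2,1 \right)} - 4\right) \left(-1 + N\right) \right)} - \frac{4}{-1 - 15} = \left(1 - 4\right) \left(-1 + 49\right) \left(-5\right) - \frac{4}{-1 - 15} = \left(-3\right) 48 \left(-5\right) - \frac{4}{-16} = \left(-144\right) \left(-5\right) - - \frac{1}{4} = 720 + \frac{1}{4} = \frac{2881}{4}$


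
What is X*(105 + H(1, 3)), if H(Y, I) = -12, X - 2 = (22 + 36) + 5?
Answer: 6045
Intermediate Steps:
X = 65 (X = 2 + ((22 + 36) + 5) = 2 + (58 + 5) = 2 + 63 = 65)
X*(105 + H(1, 3)) = 65*(105 - 12) = 65*93 = 6045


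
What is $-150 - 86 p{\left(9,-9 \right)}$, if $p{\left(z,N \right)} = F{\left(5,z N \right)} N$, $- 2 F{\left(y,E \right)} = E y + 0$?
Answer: $156585$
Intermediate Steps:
$F{\left(y,E \right)} = - \frac{E y}{2}$ ($F{\left(y,E \right)} = - \frac{E y + 0}{2} = - \frac{E y}{2}$)
$p{\left(z,N \right)} = - \frac{5 z N^{2}}{2}$ ($p{\left(z,N \right)} = \left(- \frac{1}{2}\right) z N 5 N = \left(- \frac{1}{2}\right) N z 5 N = - \frac{5 N z}{2} N = - \frac{5 z N^{2}}{2}$)
$-150 - 86 p{\left(9,-9 \right)} = -150 - 86 \left(\left(- \frac{5}{2}\right) 9 \left(-9\right)^{2}\right) = -150 - 86 \left(\left(- \frac{5}{2}\right) 9 \cdot 81\right) = -150 - -156735 = -150 + 156735 = 156585$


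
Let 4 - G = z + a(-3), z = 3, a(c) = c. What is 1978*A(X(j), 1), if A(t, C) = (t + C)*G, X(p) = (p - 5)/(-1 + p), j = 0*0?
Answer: 47472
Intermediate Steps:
j = 0
X(p) = (-5 + p)/(-1 + p)
G = 4 (G = 4 - (3 - 3) = 4 - 1*0 = 4 + 0 = 4)
A(t, C) = 4*C + 4*t (A(t, C) = (t + C)*4 = (C + t)*4 = 4*C + 4*t)
1978*A(X(j), 1) = 1978*(4*1 + 4*((-5 + 0)/(-1 + 0))) = 1978*(4 + 4*(-5/(-1))) = 1978*(4 + 4*(-1*(-5))) = 1978*(4 + 4*5) = 1978*(4 + 20) = 1978*24 = 47472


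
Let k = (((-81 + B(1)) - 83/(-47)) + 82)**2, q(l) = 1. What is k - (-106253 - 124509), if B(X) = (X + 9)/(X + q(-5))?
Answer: 509886483/2209 ≈ 2.3082e+5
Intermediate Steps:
B(X) = (9 + X)/(1 + X) (B(X) = (X + 9)/(X + 1) = (9 + X)/(1 + X))
k = 133225/2209 (k = (((-81 + (9 + 1)/(1 + 1)) - 83/(-47)) + 82)**2 = (((-81 + 10/2) - 83*(-1/47)) + 82)**2 = (((-81 + (1/2)*10) + 83/47) + 82)**2 = (((-81 + 5) + 83/47) + 82)**2 = ((-76 + 83/47) + 82)**2 = (-3489/47 + 82)**2 = (365/47)**2 = 133225/2209 ≈ 60.310)
k - (-106253 - 124509) = 133225/2209 - (-106253 - 124509) = 133225/2209 - 1*(-230762) = 133225/2209 + 230762 = 509886483/2209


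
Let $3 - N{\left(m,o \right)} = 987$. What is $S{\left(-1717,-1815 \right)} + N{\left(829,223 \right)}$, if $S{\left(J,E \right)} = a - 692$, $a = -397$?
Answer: $-2073$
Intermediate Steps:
$S{\left(J,E \right)} = -1089$ ($S{\left(J,E \right)} = -397 - 692 = -1089$)
$N{\left(m,o \right)} = -984$ ($N{\left(m,o \right)} = 3 - 987 = -984$)
$S{\left(-1717,-1815 \right)} + N{\left(829,223 \right)} = -1089 - 984 = -2073$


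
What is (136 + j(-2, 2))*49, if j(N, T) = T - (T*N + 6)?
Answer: 6664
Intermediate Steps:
j(N, T) = -6 + T - N*T (j(N, T) = T - (N*T + 6) = T - (6 + N*T) = T + (-6 - N*T) = -6 + T - N*T)
(136 + j(-2, 2))*49 = (136 + (-6 + 2 - 1*(-2)*2))*49 = (136 + (-6 + 2 + 4))*49 = (136 + 0)*49 = 136*49 = 6664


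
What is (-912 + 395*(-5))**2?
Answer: 8334769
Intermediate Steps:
(-912 + 395*(-5))**2 = (-912 - 1975)**2 = (-2887)**2 = 8334769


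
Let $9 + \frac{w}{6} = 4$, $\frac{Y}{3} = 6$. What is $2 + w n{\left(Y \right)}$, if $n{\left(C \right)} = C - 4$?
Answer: $-418$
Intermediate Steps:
$Y = 18$ ($Y = 3 \cdot 6 = 18$)
$n{\left(C \right)} = -4 + C$ ($n{\left(C \right)} = C - 4 = -4 + C$)
$w = -30$ ($w = -54 + 6 \cdot 4 = -54 + 24 = -30$)
$2 + w n{\left(Y \right)} = 2 - 30 \left(-4 + 18\right) = 2 - 420 = -418$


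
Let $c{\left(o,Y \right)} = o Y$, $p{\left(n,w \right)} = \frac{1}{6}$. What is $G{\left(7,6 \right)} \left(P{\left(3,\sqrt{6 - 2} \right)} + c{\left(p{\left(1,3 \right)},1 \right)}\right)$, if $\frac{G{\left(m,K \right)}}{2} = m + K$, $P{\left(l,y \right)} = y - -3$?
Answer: $\frac{403}{3} \approx 134.33$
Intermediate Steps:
$p{\left(n,w \right)} = \frac{1}{6}$
$P{\left(l,y \right)} = 3 + y$ ($P{\left(l,y \right)} = y + 3 = 3 + y$)
$c{\left(o,Y \right)} = Y o$
$G{\left(m,K \right)} = 2 K + 2 m$ ($G{\left(m,K \right)} = 2 \left(m + K\right) = 2 \left(K + m\right) = 2 K + 2 m$)
$G{\left(7,6 \right)} \left(P{\left(3,\sqrt{6 - 2} \right)} + c{\left(p{\left(1,3 \right)},1 \right)}\right) = \left(2 \cdot 6 + 2 \cdot 7\right) \left(\left(3 + \sqrt{6 - 2}\right) + 1 \cdot \frac{1}{6}\right) = \left(12 + 14\right) \left(\left(3 + \sqrt{4}\right) + \frac{1}{6}\right) = 26 \left(\left(3 + 2\right) + \frac{1}{6}\right) = 26 \left(5 + \frac{1}{6}\right) = 26 \cdot \frac{31}{6} = \frac{403}{3}$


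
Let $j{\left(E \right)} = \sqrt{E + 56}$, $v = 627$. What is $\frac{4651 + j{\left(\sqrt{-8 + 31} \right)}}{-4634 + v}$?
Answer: $- \frac{4651}{4007} - \frac{\sqrt{56 + \sqrt{23}}}{4007} \approx -1.1627$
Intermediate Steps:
$j{\left(E \right)} = \sqrt{56 + E}$
$\frac{4651 + j{\left(\sqrt{-8 + 31} \right)}}{-4634 + v} = \frac{4651 + \sqrt{56 + \sqrt{-8 + 31}}}{-4634 + 627} = \frac{4651 + \sqrt{56 + \sqrt{23}}}{-4007} = \left(4651 + \sqrt{56 + \sqrt{23}}\right) \left(- \frac{1}{4007}\right) = - \frac{4651}{4007} - \frac{\sqrt{56 + \sqrt{23}}}{4007}$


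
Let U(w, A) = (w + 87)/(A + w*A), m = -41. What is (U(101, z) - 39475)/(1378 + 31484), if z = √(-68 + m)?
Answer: -39475/32862 - 47*I*√109/91339929 ≈ -1.2012 - 5.3722e-6*I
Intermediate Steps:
z = I*√109 (z = √(-68 - 41) = √(-109) = I*√109 ≈ 10.44*I)
U(w, A) = (87 + w)/(A + A*w)
(U(101, z) - 39475)/(1378 + 31484) = ((87 + 101)/(((I*√109))*(1 + 101)) - 39475)/(1378 + 31484) = (-I*√109/109*188/102 - 39475)/32862 = (-I*√109/109*(1/102)*188 - 39475)*(1/32862) = (-94*I*√109/5559 - 39475)*(1/32862) = (-39475 - 94*I*√109/5559)*(1/32862) = -39475/32862 - 47*I*√109/91339929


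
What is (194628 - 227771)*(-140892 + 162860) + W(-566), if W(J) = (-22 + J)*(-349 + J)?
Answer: -727547404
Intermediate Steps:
W(J) = (-349 + J)*(-22 + J)
(194628 - 227771)*(-140892 + 162860) + W(-566) = (194628 - 227771)*(-140892 + 162860) + (7678 + (-566)**2 - 371*(-566)) = -33143*21968 + (7678 + 320356 + 209986) = -728085424 + 538020 = -727547404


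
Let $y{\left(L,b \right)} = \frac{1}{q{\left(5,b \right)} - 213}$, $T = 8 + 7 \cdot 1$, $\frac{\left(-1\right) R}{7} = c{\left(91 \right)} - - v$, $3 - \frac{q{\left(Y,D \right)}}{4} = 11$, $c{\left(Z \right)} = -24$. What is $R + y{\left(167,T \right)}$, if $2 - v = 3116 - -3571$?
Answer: $\frac{11505934}{245} \approx 46963.0$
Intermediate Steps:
$v = -6685$ ($v = 2 - \left(3116 - -3571\right) = 2 - \left(3116 + 3571\right) = 2 - 6687 = -6685$)
$q{\left(Y,D \right)} = -32$ ($q{\left(Y,D \right)} = 12 - 44 = -32$)
$R = 46963$ ($R = - 7 \left(-24 - \left(-1\right) \left(-6685\right)\right) = - 7 \left(-24 - 6685\right) = \left(-7\right) \left(-6709\right) = 46963$)
$T = 15$ ($T = 8 + 7 = 15$)
$y{\left(L,b \right)} = - \frac{1}{245}$ ($y{\left(L,b \right)} = \frac{1}{-32 - 213} = \frac{1}{-245} = - \frac{1}{245}$)
$R + y{\left(167,T \right)} = 46963 - \frac{1}{245} = \frac{11505934}{245}$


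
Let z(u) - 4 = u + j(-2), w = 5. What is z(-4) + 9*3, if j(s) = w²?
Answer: 52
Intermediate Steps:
j(s) = 25 (j(s) = 5² = 25)
z(u) = 29 + u (z(u) = 4 + (u + 25) = 4 + (25 + u) = 29 + u)
z(-4) + 9*3 = (29 - 4) + 9*3 = 25 + 27 = 52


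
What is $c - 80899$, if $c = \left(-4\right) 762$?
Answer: $-83947$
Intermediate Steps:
$c = -3048$
$c - 80899 = -3048 - 80899 = -83947$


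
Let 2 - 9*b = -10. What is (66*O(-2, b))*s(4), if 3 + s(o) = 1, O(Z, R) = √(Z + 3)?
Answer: -132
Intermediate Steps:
b = 4/3 (b = 2/9 - ⅑*(-10) = 2/9 + 10/9 = 4/3 ≈ 1.3333)
O(Z, R) = √(3 + Z)
s(o) = -2 (s(o) = -3 + 1 = -2)
(66*O(-2, b))*s(4) = (66*√(3 - 2))*(-2) = (66*√1)*(-2) = (66*1)*(-2) = 66*(-2) = -132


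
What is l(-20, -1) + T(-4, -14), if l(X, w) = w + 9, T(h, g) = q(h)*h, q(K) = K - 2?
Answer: 32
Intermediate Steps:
q(K) = -2 + K
T(h, g) = h*(-2 + h) (T(h, g) = (-2 + h)*h = h*(-2 + h))
l(X, w) = 9 + w
l(-20, -1) + T(-4, -14) = (9 - 1) - 4*(-2 - 4) = 8 - 4*(-6) = 8 + 24 = 32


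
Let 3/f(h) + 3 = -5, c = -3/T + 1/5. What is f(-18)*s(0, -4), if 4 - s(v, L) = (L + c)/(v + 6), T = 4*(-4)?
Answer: -2209/1280 ≈ -1.7258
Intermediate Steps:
T = -16
c = 31/80 (c = -3/(-16) + 1/5 = -3*(-1/16) + 1*(1/5) = 3/16 + 1/5 = 31/80 ≈ 0.38750)
f(h) = -3/8 (f(h) = 3/(-3 - 5) = 3/(-8) = 3*(-1/8) = -3/8)
s(v, L) = 4 - (31/80 + L)/(6 + v) (s(v, L) = 4 - (L + 31/80)/(v + 6) = 4 - (31/80 + L)/(6 + v))
f(-18)*s(0, -4) = -3*(1889/80 - 1*(-4) + 4*0)/(8*(6 + 0)) = -3*(1889/80 + 4 + 0)/(8*6) = -2209/(16*80) = -3/8*2209/480 = -2209/1280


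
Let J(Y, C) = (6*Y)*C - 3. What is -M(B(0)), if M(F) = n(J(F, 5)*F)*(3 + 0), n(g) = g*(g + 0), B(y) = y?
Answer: 0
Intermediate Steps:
J(Y, C) = -3 + 6*C*Y (J(Y, C) = 6*C*Y - 3 = -3 + 6*C*Y)
n(g) = g² (n(g) = g*g = g²)
M(F) = 3*F²*(-3 + 30*F)² (M(F) = ((-3 + 6*5*F)*F)²*(3 + 0) = ((-3 + 30*F)*F)²*3 = (F*(-3 + 30*F))²*3 = (F²*(-3 + 30*F)²)*3 = 3*F²*(-3 + 30*F)²)
-M(B(0)) = -27*0²*(-1 + 10*0)² = -27*0*(-1 + 0)² = -27*0*(-1)² = -27*0 = -1*0 = 0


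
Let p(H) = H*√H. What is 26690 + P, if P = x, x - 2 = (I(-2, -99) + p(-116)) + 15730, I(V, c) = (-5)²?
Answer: 42447 - 232*I*√29 ≈ 42447.0 - 1249.4*I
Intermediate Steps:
p(H) = H^(3/2)
I(V, c) = 25
x = 15757 - 232*I*√29 (x = 2 + ((25 + (-116)^(3/2)) + 15730) = 2 + ((25 - 232*I*√29) + 15730) = 2 + (15755 - 232*I*√29) = 15757 - 232*I*√29 ≈ 15757.0 - 1249.4*I)
P = 15757 - 232*I*√29 ≈ 15757.0 - 1249.4*I
26690 + P = 26690 + (15757 - 232*I*√29) = 42447 - 232*I*√29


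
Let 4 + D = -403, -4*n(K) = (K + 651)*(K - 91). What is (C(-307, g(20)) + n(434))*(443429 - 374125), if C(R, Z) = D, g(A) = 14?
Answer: -6476164258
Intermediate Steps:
n(K) = -(-91 + K)*(651 + K)/4 (n(K) = -(K + 651)*(K - 91)/4 = -(651 + K)*(-91 + K)/4 = -(-91 + K)*(651 + K)/4)
D = -407 (D = -4 - 403 = -407)
C(R, Z) = -407
(C(-307, g(20)) + n(434))*(443429 - 374125) = (-407 + (59241/4 - 140*434 - ¼*434²))*(443429 - 374125) = (-407 + (59241/4 - 60760 - ¼*188356))*69304 = (-407 + (59241/4 - 60760 - 47089))*69304 = (-407 - 372155/4)*69304 = -373783/4*69304 = -6476164258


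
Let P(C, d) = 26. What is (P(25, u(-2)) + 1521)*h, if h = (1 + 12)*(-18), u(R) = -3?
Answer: -361998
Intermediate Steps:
h = -234 (h = 13*(-18) = -234)
(P(25, u(-2)) + 1521)*h = (26 + 1521)*(-234) = 1547*(-234) = -361998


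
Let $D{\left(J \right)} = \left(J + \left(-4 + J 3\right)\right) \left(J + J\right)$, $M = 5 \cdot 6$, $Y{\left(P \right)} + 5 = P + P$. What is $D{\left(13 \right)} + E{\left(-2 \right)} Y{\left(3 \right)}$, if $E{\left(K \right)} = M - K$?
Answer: $1280$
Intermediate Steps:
$Y{\left(P \right)} = -5 + 2 P$ ($Y{\left(P \right)} = -5 + \left(P + P\right) = -5 + 2 P$)
$M = 30$
$E{\left(K \right)} = 30 - K$
$D{\left(J \right)} = 2 J \left(-4 + 4 J\right)$ ($D{\left(J \right)} = \left(J + \left(-4 + 3 J\right)\right) 2 J = \left(-4 + 4 J\right) 2 J = 2 J \left(-4 + 4 J\right)$)
$D{\left(13 \right)} + E{\left(-2 \right)} Y{\left(3 \right)} = 8 \cdot 13 \left(-1 + 13\right) + \left(30 - -2\right) \left(-5 + 2 \cdot 3\right) = 8 \cdot 13 \cdot 12 + \left(30 + 2\right) \left(-5 + 6\right) = 1248 + 32 \cdot 1 = 1248 + 32 = 1280$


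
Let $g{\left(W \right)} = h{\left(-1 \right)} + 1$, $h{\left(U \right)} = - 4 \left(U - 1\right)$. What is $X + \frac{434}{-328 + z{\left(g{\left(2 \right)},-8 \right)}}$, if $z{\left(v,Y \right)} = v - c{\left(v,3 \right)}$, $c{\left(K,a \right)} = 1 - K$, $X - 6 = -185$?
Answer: $- \frac{56103}{311} \approx -180.4$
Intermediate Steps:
$X = -179$ ($X = 6 - 185 = -179$)
$h{\left(U \right)} = 4 - 4 U$ ($h{\left(U \right)} = - 4 \left(-1 + U\right) = 4 - 4 U$)
$g{\left(W \right)} = 9$ ($g{\left(W \right)} = \left(4 - -4\right) + 1 = \left(4 + 4\right) + 1 = 8 + 1 = 9$)
$z{\left(v,Y \right)} = -1 + 2 v$ ($z{\left(v,Y \right)} = v - \left(1 - v\right) = v + \left(-1 + v\right) = -1 + 2 v$)
$X + \frac{434}{-328 + z{\left(g{\left(2 \right)},-8 \right)}} = -179 + \frac{434}{-328 + \left(-1 + 2 \cdot 9\right)} = -179 + \frac{434}{-328 + \left(-1 + 18\right)} = -179 + \frac{434}{-328 + 17} = -179 + \frac{434}{-311} = -179 + 434 \left(- \frac{1}{311}\right) = -179 - \frac{434}{311} = - \frac{56103}{311}$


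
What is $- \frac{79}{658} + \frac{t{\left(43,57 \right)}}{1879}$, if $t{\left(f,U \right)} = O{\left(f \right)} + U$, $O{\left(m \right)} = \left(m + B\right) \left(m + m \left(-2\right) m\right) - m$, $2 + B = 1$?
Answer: $- \frac{101148809}{1236382} \approx -81.81$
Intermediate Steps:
$B = -1$ ($B = -2 + 1 = -1$)
$O{\left(m \right)} = - m + \left(-1 + m\right) \left(m - 2 m^{2}\right)$ ($O{\left(m \right)} = \left(m - 1\right) \left(m + m \left(-2\right) m\right) - m = \left(-1 + m\right) \left(m + - 2 m m\right) - m = \left(-1 + m\right) \left(m - 2 m^{2}\right) - m = - m + \left(-1 + m\right) \left(m - 2 m^{2}\right)$)
$t{\left(f,U \right)} = U + f \left(-2 - 2 f^{2} + 3 f\right)$ ($t{\left(f,U \right)} = f \left(-2 - 2 f^{2} + 3 f\right) + U = U + f \left(-2 - 2 f^{2} + 3 f\right)$)
$- \frac{79}{658} + \frac{t{\left(43,57 \right)}}{1879} = - \frac{79}{658} + \frac{57 - 43 \left(2 - 129 + 2 \cdot 43^{2}\right)}{1879} = \left(-79\right) \frac{1}{658} + \left(57 - 43 \left(2 - 129 + 2 \cdot 1849\right)\right) \frac{1}{1879} = - \frac{79}{658} + \left(57 - 43 \left(2 - 129 + 3698\right)\right) \frac{1}{1879} = - \frac{79}{658} + \left(57 - 43 \cdot 3571\right) \frac{1}{1879} = - \frac{79}{658} + \left(57 - 153553\right) \frac{1}{1879} = - \frac{79}{658} - \frac{153496}{1879} = - \frac{101148809}{1236382}$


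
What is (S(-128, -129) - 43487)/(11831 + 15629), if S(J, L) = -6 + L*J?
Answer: -26981/27460 ≈ -0.98256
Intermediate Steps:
S(J, L) = -6 + J*L
(S(-128, -129) - 43487)/(11831 + 15629) = ((-6 - 128*(-129)) - 43487)/(11831 + 15629) = ((-6 + 16512) - 43487)/27460 = (16506 - 43487)*(1/27460) = -26981*1/27460 = -26981/27460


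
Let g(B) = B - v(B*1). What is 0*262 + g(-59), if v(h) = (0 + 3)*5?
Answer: -74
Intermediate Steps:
v(h) = 15 (v(h) = 3*5 = 15)
g(B) = -15 + B (g(B) = B - 1*15 = B - 15 = -15 + B)
0*262 + g(-59) = 0*262 + (-15 - 59) = 0 - 74 = -74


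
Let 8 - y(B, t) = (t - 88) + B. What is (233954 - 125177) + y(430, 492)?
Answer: 107951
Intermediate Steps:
y(B, t) = 96 - B - t (y(B, t) = 8 - ((t - 88) + B) = 8 - ((-88 + t) + B) = 8 - (-88 + B + t) = 8 + (88 - B - t) = 96 - B - t)
(233954 - 125177) + y(430, 492) = (233954 - 125177) + (96 - 1*430 - 1*492) = 108777 + (96 - 430 - 492) = 108777 - 826 = 107951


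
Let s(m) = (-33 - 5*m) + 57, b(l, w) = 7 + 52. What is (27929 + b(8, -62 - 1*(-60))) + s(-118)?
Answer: 28602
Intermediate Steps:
b(l, w) = 59
s(m) = 24 - 5*m
(27929 + b(8, -62 - 1*(-60))) + s(-118) = (27929 + 59) + (24 - 5*(-118)) = 27988 + (24 + 590) = 27988 + 614 = 28602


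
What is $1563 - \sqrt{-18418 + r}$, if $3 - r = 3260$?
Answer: $1563 - 85 i \sqrt{3} \approx 1563.0 - 147.22 i$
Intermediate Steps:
$r = -3257$ ($r = 3 - 3260 = -3257$)
$1563 - \sqrt{-18418 + r} = 1563 - \sqrt{-18418 - 3257} = 1563 - \sqrt{-21675} = 1563 - 85 i \sqrt{3}$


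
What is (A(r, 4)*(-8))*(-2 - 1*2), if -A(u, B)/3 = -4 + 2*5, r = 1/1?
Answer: -576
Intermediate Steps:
r = 1 (r = 1*1 = 1)
A(u, B) = -18 (A(u, B) = -3*(-4 + 2*5) = -3*(-4 + 10) = -3*6 = -18)
(A(r, 4)*(-8))*(-2 - 1*2) = (-18*(-8))*(-2 - 1*2) = 144*(-2 - 2) = 144*(-4) = -576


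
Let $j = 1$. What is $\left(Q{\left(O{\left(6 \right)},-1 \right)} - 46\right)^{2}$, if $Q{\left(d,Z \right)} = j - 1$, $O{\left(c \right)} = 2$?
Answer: $2116$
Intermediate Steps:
$Q{\left(d,Z \right)} = 0$ ($Q{\left(d,Z \right)} = 1 - 1 = 0$)
$\left(Q{\left(O{\left(6 \right)},-1 \right)} - 46\right)^{2} = \left(0 - 46\right)^{2} = \left(-46\right)^{2} = 2116$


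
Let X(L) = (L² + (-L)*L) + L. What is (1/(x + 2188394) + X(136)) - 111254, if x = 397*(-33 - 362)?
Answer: -225744995321/2031579 ≈ -1.1112e+5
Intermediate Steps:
x = -156815 (x = 397*(-395) = -156815)
X(L) = L (X(L) = (L² - L²) + L = 0 + L = L)
(1/(x + 2188394) + X(136)) - 111254 = (1/(-156815 + 2188394) + 136) - 111254 = (1/2031579 + 136) - 111254 = 276294745/2031579 - 111254 = -225744995321/2031579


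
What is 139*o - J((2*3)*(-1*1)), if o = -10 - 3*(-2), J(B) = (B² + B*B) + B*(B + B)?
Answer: -700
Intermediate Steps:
J(B) = 4*B² (J(B) = (B² + B²) + B*(2*B) = 2*B² + 2*B² = 4*B²)
o = -4 (o = -10 + 6 = -4)
139*o - J((2*3)*(-1*1)) = 139*(-4) - 4*((2*3)*(-1*1))² = -556 - 4*(6*(-1))² = -556 - 4*(-6)² = -556 - 4*36 = -556 - 1*144 = -556 - 144 = -700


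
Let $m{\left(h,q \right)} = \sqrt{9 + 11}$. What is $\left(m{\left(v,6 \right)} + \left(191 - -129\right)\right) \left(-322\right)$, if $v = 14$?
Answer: $-103040 - 644 \sqrt{5} \approx -1.0448 \cdot 10^{5}$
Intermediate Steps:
$m{\left(h,q \right)} = 2 \sqrt{5}$ ($m{\left(h,q \right)} = \sqrt{20} = 2 \sqrt{5}$)
$\left(m{\left(v,6 \right)} + \left(191 - -129\right)\right) \left(-322\right) = \left(2 \sqrt{5} + \left(191 - -129\right)\right) \left(-322\right) = \left(2 \sqrt{5} + \left(191 + 129\right)\right) \left(-322\right) = \left(2 \sqrt{5} + 320\right) \left(-322\right) = \left(320 + 2 \sqrt{5}\right) \left(-322\right) = -103040 - 644 \sqrt{5}$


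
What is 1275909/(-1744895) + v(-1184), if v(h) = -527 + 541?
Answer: 23152621/1744895 ≈ 13.269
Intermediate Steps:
v(h) = 14
1275909/(-1744895) + v(-1184) = 1275909/(-1744895) + 14 = 1275909*(-1/1744895) + 14 = -1275909/1744895 + 14 = 23152621/1744895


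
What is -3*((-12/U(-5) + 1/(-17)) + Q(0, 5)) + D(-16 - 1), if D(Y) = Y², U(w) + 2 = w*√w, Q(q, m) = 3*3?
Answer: 191243/731 + 60*I*√5/43 ≈ 261.62 + 3.1201*I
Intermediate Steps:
Q(q, m) = 9
U(w) = -2 + w^(3/2) (U(w) = -2 + w*√w = -2 + w^(3/2))
-3*((-12/U(-5) + 1/(-17)) + Q(0, 5)) + D(-16 - 1) = -3*((-12/(-2 + (-5)^(3/2)) + 1/(-17)) + 9) + (-16 - 1)² = -3*((-12/(-2 - 5*I*√5) + 1*(-1/17)) + 9) + (-17)² = -3*((-12/(-2 - 5*I*√5) - 1/17) + 9) + 289 = -3*((-1/17 - 12/(-2 - 5*I*√5)) + 9) + 289 = -3*(152/17 - 12/(-2 - 5*I*√5)) + 289 = (-456/17 + 36/(-2 - 5*I*√5)) + 289 = 4457/17 + 36/(-2 - 5*I*√5)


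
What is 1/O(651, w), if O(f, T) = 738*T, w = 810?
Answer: 1/597780 ≈ 1.6729e-6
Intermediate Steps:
1/O(651, w) = 1/(738*810) = 1/597780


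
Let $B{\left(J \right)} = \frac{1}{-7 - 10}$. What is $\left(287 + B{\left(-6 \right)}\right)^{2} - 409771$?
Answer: $- \frac{94628935}{289} \approx -3.2744 \cdot 10^{5}$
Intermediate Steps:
$B{\left(J \right)} = - \frac{1}{17}$ ($B{\left(J \right)} = \frac{1}{-17} = - \frac{1}{17}$)
$\left(287 + B{\left(-6 \right)}\right)^{2} - 409771 = \left(287 - \frac{1}{17}\right)^{2} - 409771 = \left(\frac{4878}{17}\right)^{2} - 409771 = \frac{23794884}{289} - 409771 = - \frac{94628935}{289}$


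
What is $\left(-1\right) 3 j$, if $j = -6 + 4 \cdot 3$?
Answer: $-18$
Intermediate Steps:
$j = 6$ ($j = -6 + 12 = 6$)
$\left(-1\right) 3 j = \left(-1\right) 3 \cdot 6 = \left(-3\right) 6 = -18$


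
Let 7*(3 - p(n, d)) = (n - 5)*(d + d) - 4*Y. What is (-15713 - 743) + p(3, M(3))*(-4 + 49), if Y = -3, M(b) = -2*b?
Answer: -115867/7 ≈ -16552.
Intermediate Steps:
p(n, d) = 9/7 - 2*d*(-5 + n)/7 (p(n, d) = 3 - ((n - 5)*(d + d) - 4*(-3))/7 = 3 - ((-5 + n)*(2*d) + 12)/7 = 3 - (2*d*(-5 + n) + 12)/7 = 3 - (12 + 2*d*(-5 + n))/7 = 3 + (-12/7 - 2*d*(-5 + n)/7) = 9/7 - 2*d*(-5 + n)/7)
(-15713 - 743) + p(3, M(3))*(-4 + 49) = (-15713 - 743) + (9/7 + 10*(-2*3)/7 - 2/7*(-2*3)*3)*(-4 + 49) = -16456 + (9/7 + (10/7)*(-6) - 2/7*(-6)*3)*45 = -16456 + (9/7 - 60/7 + 36/7)*45 = -16456 - 15/7*45 = -16456 - 675/7 = -115867/7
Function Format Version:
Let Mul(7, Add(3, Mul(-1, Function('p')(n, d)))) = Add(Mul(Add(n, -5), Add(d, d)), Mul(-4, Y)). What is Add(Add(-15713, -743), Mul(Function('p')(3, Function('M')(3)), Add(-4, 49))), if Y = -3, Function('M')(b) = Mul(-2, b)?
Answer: Rational(-115867, 7) ≈ -16552.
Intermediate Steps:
Function('p')(n, d) = Add(Rational(9, 7), Mul(Rational(-2, 7), d, Add(-5, n))) (Function('p')(n, d) = Add(3, Mul(Rational(-1, 7), Add(Mul(Add(n, -5), Add(d, d)), Mul(-4, -3)))) = Add(3, Mul(Rational(-1, 7), Add(Mul(Add(-5, n), Mul(2, d)), 12))) = Add(3, Mul(Rational(-1, 7), Add(Mul(2, d, Add(-5, n)), 12))) = Add(3, Mul(Rational(-1, 7), Add(12, Mul(2, d, Add(-5, n))))) = Add(3, Add(Rational(-12, 7), Mul(Rational(-2, 7), d, Add(-5, n)))) = Add(Rational(9, 7), Mul(Rational(-2, 7), d, Add(-5, n))))
Add(Add(-15713, -743), Mul(Function('p')(3, Function('M')(3)), Add(-4, 49))) = Add(Add(-15713, -743), Mul(Add(Rational(9, 7), Mul(Rational(10, 7), Mul(-2, 3)), Mul(Rational(-2, 7), Mul(-2, 3), 3)), Add(-4, 49))) = Add(-16456, Mul(Add(Rational(9, 7), Mul(Rational(10, 7), -6), Mul(Rational(-2, 7), -6, 3)), 45)) = Add(-16456, Mul(Add(Rational(9, 7), Rational(-60, 7), Rational(36, 7)), 45)) = Add(-16456, Mul(Rational(-15, 7), 45)) = Add(-16456, Rational(-675, 7)) = Rational(-115867, 7)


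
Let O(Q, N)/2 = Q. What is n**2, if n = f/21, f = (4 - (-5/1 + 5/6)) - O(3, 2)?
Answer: 169/15876 ≈ 0.010645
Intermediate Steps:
O(Q, N) = 2*Q
f = 13/6 (f = (4 - (-5/1 + 5/6)) - 2*3 = (4 - (-5*1 + 5*(1/6))) - 1*6 = (4 - (-5 + 5/6)) - 6 = (4 - 1*(-25/6)) - 6 = (4 + 25/6) - 6 = 49/6 - 6 = 13/6 ≈ 2.1667)
n = 13/126 (n = (13/6)/21 = (13/6)*(1/21) = 13/126 ≈ 0.10317)
n**2 = (13/126)**2 = 169/15876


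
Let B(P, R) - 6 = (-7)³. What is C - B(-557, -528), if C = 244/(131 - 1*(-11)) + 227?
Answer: 40166/71 ≈ 565.72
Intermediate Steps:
B(P, R) = -337 (B(P, R) = 6 + (-7)³ = 6 - 343 = -337)
C = 16239/71 (C = 244/(131 + 11) + 227 = 244/142 + 227 = 244*(1/142) + 227 = 122/71 + 227 = 16239/71 ≈ 228.72)
C - B(-557, -528) = 16239/71 - 1*(-337) = 16239/71 + 337 = 40166/71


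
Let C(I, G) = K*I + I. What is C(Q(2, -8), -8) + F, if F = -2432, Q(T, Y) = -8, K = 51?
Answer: -2848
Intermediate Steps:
C(I, G) = 52*I (C(I, G) = 51*I + I = 52*I)
C(Q(2, -8), -8) + F = 52*(-8) - 2432 = -416 - 2432 = -2848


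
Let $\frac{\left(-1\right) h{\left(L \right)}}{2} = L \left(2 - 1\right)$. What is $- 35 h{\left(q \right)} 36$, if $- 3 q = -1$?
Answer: $840$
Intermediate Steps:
$q = \frac{1}{3}$ ($q = \left(- \frac{1}{3}\right) \left(-1\right) = \frac{1}{3} \approx 0.33333$)
$h{\left(L \right)} = - 2 L$ ($h{\left(L \right)} = - 2 L \left(2 - 1\right) = - 2 L 1 = - 2 L$)
$- 35 h{\left(q \right)} 36 = - 35 \left(\left(-2\right) \frac{1}{3}\right) 36 = \left(-35\right) \left(- \frac{2}{3}\right) 36 = \frac{70}{3} \cdot 36 = 840$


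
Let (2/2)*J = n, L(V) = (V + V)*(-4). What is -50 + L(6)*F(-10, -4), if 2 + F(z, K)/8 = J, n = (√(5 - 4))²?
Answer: 334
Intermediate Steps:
L(V) = -8*V (L(V) = (2*V)*(-4) = -8*V)
n = 1 (n = (√1)² = 1² = 1)
J = 1
F(z, K) = -8 (F(z, K) = -16 + 8*1 = -16 + 8 = -8)
-50 + L(6)*F(-10, -4) = -50 - 8*6*(-8) = -50 - 48*(-8) = -50 + 384 = 334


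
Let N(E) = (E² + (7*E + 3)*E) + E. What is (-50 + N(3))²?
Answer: 1156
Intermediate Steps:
N(E) = E + E² + E*(3 + 7*E) (N(E) = (E² + (3 + 7*E)*E) + E = (E² + E*(3 + 7*E)) + E = E + E² + E*(3 + 7*E))
(-50 + N(3))² = (-50 + 4*3*(1 + 2*3))² = (-50 + 4*3*(1 + 6))² = (-50 + 4*3*7)² = (-50 + 84)² = 34² = 1156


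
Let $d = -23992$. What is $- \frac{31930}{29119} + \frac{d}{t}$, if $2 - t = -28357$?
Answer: $- \frac{1604125918}{825785721} \approx -1.9425$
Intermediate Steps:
$t = 28359$ ($t = 2 - -28357 = 2 + 28357 = 28359$)
$- \frac{31930}{29119} + \frac{d}{t} = - \frac{31930}{29119} - \frac{23992}{28359} = - \frac{1604125918}{825785721}$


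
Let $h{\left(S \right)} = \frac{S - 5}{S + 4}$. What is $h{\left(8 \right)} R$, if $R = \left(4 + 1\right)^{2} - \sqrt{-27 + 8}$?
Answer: $\frac{25}{4} - \frac{i \sqrt{19}}{4} \approx 6.25 - 1.0897 i$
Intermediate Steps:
$h{\left(S \right)} = \frac{-5 + S}{4 + S}$
$R = 25 - i \sqrt{19}$ ($R = 5^{2} - \sqrt{-19} = 25 - i \sqrt{19} \approx 25.0 - 4.3589 i$)
$h{\left(8 \right)} R = \frac{-5 + 8}{4 + 8} \left(25 - i \sqrt{19}\right) = \frac{1}{12} \cdot 3 \left(25 - i \sqrt{19}\right) = \frac{25 - i \sqrt{19}}{4} = \frac{25}{4} - \frac{i \sqrt{19}}{4}$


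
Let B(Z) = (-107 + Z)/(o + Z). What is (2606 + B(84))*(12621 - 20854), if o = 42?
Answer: -2703165589/126 ≈ -2.1454e+7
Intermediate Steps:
B(Z) = (-107 + Z)/(42 + Z)
(2606 + B(84))*(12621 - 20854) = (2606 + (-107 + 84)/(42 + 84))*(12621 - 20854) = (2606 - 23/126)*(-8233) = (328333/126)*(-8233) = -2703165589/126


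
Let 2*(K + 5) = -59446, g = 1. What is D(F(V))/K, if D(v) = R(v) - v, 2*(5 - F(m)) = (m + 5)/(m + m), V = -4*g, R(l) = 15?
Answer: -159/475648 ≈ -0.00033428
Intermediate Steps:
V = -4 (V = -4*1 = -4)
F(m) = 5 - (5 + m)/(4*m) (F(m) = 5 - (m + 5)/(2*(m + m)) = 5 - (5 + m)/(2*(2*m)) = 5 - (5 + m)*1/(2*m)/2 = 5 - (5 + m)/(4*m))
K = -29728 (K = -5 + (1/2)*(-59446) = -5 - 29723 = -29728)
D(v) = 15 - v
D(F(V))/K = (15 - (-5 + 19*(-4))/(4*(-4)))/(-29728) = (15 - (-1)*(-5 - 76)/(4*4))*(-1/29728) = (15 - (-1)*(-81)/(4*4))*(-1/29728) = (15 - 1*81/16)*(-1/29728) = (15 - 81/16)*(-1/29728) = (159/16)*(-1/29728) = -159/475648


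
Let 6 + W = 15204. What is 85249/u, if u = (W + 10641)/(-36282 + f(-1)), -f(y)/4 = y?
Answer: -281151202/2349 ≈ -1.1969e+5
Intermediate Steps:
W = 15198 (W = -6 + 15204 = 15198)
f(y) = -4*y
u = -2349/3298 (u = (15198 + 10641)/(-36282 - 4*(-1)) = 25839/(-36282 + 4) = 25839/(-36278) = 25839*(-1/36278) = -2349/3298 ≈ -0.71225)
85249/u = 85249/(-2349/3298) = 85249*(-3298/2349) = -281151202/2349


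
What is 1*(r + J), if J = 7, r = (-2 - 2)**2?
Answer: 23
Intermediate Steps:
r = 16 (r = (-4)**2 = 16)
1*(r + J) = 1*(16 + 7) = 1*23 = 23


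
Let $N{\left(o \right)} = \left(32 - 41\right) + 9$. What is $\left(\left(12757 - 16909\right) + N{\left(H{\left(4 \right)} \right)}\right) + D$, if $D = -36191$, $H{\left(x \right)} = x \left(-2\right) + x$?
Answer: $-40343$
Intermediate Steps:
$H{\left(x \right)} = - x$ ($H{\left(x \right)} = - 2 x + x = - x$)
$N{\left(o \right)} = 0$ ($N{\left(o \right)} = -9 + 9 = 0$)
$\left(\left(12757 - 16909\right) + N{\left(H{\left(4 \right)} \right)}\right) + D = \left(\left(12757 - 16909\right) + 0\right) - 36191 = \left(-4152 + 0\right) - 36191 = -4152 - 36191 = -40343$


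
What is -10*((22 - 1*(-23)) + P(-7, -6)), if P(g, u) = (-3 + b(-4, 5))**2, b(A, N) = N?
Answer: -490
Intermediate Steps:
P(g, u) = 4 (P(g, u) = (-3 + 5)**2 = 2**2 = 4)
-10*((22 - 1*(-23)) + P(-7, -6)) = -10*((22 - 1*(-23)) + 4) = -10*((22 + 23) + 4) = -10*(45 + 4) = -10*49 = -490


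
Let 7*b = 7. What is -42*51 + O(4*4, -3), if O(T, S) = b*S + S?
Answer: -2148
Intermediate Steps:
b = 1 (b = (1/7)*7 = 1)
O(T, S) = 2*S (O(T, S) = 1*S + S = S + S = 2*S)
-42*51 + O(4*4, -3) = -42*51 + 2*(-3) = -2142 - 6 = -2148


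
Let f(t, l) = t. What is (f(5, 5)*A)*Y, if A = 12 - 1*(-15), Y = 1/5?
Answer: 27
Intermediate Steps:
Y = ⅕ ≈ 0.20000
A = 27 (A = 12 + 15 = 27)
(f(5, 5)*A)*Y = (5*27)*(⅕) = 135*(⅕) = 27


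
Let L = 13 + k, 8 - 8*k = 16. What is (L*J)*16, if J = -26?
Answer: -4992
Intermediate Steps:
k = -1 (k = 1 - 1/8*16 = 1 - 2 = -1)
L = 12 (L = 13 - 1 = 12)
(L*J)*16 = (12*(-26))*16 = -312*16 = -4992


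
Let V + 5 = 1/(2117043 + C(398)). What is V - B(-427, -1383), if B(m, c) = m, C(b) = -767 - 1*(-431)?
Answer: 893250355/2116707 ≈ 422.00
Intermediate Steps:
C(b) = -336 (C(b) = -767 + 431 = -336)
V = -10583534/2116707 (V = -5 + 1/(2117043 - 336) = -5 + 1/2116707 = -10583534/2116707 ≈ -5.0000)
V - B(-427, -1383) = -10583534/2116707 - 1*(-427) = -10583534/2116707 + 427 = 893250355/2116707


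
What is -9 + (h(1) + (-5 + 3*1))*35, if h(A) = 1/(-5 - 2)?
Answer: -84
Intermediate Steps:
h(A) = -⅐ (h(A) = 1/(-7) = -⅐)
-9 + (h(1) + (-5 + 3*1))*35 = -9 + (-⅐ + (-5 + 3*1))*35 = -9 + (-⅐ + (-5 + 3))*35 = -9 + (-⅐ - 2)*35 = -9 - 15/7*35 = -9 - 75 = -84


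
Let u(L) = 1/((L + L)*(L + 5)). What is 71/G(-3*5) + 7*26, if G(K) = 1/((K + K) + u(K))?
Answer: -584329/300 ≈ -1947.8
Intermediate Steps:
u(L) = 1/(2*L*(5 + L)) (u(L) = 1/((2*L)*(5 + L)) = 1/(2*L*(5 + L)))
G(K) = 1/(2*K + 1/(2*K*(5 + K))) (G(K) = 1/((K + K) + 1/(2*K*(5 + K))) = 1/(2*K + 1/(2*K*(5 + K))))
71/G(-3*5) + 7*26 = 71/((2*(-3*5)*(5 - 3*5)/(1 + 4*(-3*5)**2*(5 - 3*5)))) + 7*26 = 71/((2*(-15)*(5 - 15)/(1 + 4*(-15)**2*(5 - 15)))) + 182 = 71/((2*(-15)*(-10)/(1 + 4*225*(-10)))) + 182 = 71/((2*(-15)*(-10)/(1 - 9000))) + 182 = 71/((2*(-15)*(-10)/(-8999))) + 182 = 71/((2*(-15)*(-1/8999)*(-10))) + 182 = 71/(-300/8999) + 182 = 71*(-8999/300) + 182 = -638929/300 + 182 = -584329/300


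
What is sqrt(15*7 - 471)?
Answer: I*sqrt(366) ≈ 19.131*I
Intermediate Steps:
sqrt(15*7 - 471) = sqrt(105 - 471) = sqrt(-366) = I*sqrt(366)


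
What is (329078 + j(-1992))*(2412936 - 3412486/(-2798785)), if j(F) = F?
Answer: 200809766281821196/254435 ≈ 7.8924e+11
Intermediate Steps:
(329078 + j(-1992))*(2412936 - 3412486/(-2798785)) = (329078 - 1992)*(2412936 - 3412486/(-2798785)) = 327086*(2412936 - 3412486*(-1/2798785)) = 327086*(2412936 + 310226/254435) = 327086*(613935681386/254435) = 200809766281821196/254435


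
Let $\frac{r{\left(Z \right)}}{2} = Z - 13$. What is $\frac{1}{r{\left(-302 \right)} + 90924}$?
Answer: $\frac{1}{90294} \approx 1.1075 \cdot 10^{-5}$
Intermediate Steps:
$r{\left(Z \right)} = -26 + 2 Z$ ($r{\left(Z \right)} = 2 \left(Z - 13\right) = 2 \left(-13 + Z\right) = -26 + 2 Z$)
$\frac{1}{r{\left(-302 \right)} + 90924} = \frac{1}{\left(-26 + 2 \left(-302\right)\right) + 90924} = \frac{1}{\left(-26 - 604\right) + 90924} = \frac{1}{-630 + 90924} = \frac{1}{90294}$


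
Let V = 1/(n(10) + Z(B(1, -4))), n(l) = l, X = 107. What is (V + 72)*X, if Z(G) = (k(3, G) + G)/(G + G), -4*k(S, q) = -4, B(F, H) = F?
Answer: 84851/11 ≈ 7713.7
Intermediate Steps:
k(S, q) = 1 (k(S, q) = -1/4*(-4) = 1)
Z(G) = (1 + G)/(2*G) (Z(G) = (1 + G)/(G + G) = (1 + G)/((2*G)) = (1 + G)*(1/(2*G)) = (1 + G)/(2*G))
V = 1/11 (V = 1/(10 + (1/2)*(1 + 1)/1) = 1/(10 + (1/2)*1*2) = 1/(10 + 1) = 1/11 ≈ 0.090909)
(V + 72)*X = (1/11 + 72)*107 = (793/11)*107 = 84851/11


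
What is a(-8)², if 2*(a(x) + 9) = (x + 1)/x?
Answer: 18769/256 ≈ 73.316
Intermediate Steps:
a(x) = -9 + (1 + x)/(2*x) (a(x) = -9 + ((x + 1)/x)/2 = -9 + ((1 + x)/x)/2 = -9 + (1 + x)/(2*x))
a(-8)² = ((½)*(1 - 17*(-8))/(-8))² = ((½)*(-⅛)*(1 + 136))² = ((½)*(-⅛)*137)² = (-137/16)² = 18769/256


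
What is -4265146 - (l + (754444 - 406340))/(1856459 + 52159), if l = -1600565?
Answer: -2713511058589/636206 ≈ -4.2651e+6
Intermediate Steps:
-4265146 - (l + (754444 - 406340))/(1856459 + 52159) = -4265146 - (-1600565 + (754444 - 406340))/(1856459 + 52159) = -4265146 - (-1600565 + 348104)/1908618 = -4265146 - (-1252461)/1908618 = -4265146 - 1*(-417487/636206) = -4265146 + 417487/636206 = -2713511058589/636206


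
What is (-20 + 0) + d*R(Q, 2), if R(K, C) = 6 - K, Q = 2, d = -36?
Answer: -164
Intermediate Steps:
(-20 + 0) + d*R(Q, 2) = (-20 + 0) - 36*(6 - 1*2) = -20 - 36*(6 - 2) = -20 - 36*4 = -20 - 144 = -164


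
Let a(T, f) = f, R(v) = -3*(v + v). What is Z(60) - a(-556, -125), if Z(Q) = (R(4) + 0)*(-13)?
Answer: 437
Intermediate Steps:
R(v) = -6*v
Z(Q) = 312 (Z(Q) = (-6*4 + 0)*(-13) = (-24 + 0)*(-13) = -24*(-13) = 312)
Z(60) - a(-556, -125) = 312 - 1*(-125) = 312 + 125 = 437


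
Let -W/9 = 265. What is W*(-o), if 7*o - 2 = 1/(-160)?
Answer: 152163/224 ≈ 679.30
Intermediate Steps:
o = 319/1120 (o = 2/7 + (1/7)/(-160) = 2/7 + (1/7)*(-1/160) = 2/7 - 1/1120 = 319/1120 ≈ 0.28482)
W = -2385 (W = -9*265 = -2385)
W*(-o) = -(-2385)*319/1120 = -2385*(-319/1120) = 152163/224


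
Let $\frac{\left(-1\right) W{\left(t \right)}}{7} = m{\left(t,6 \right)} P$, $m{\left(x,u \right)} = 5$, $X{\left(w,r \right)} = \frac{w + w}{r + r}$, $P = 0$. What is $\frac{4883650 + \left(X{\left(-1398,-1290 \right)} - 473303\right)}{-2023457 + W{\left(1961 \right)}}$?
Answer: $- \frac{948224838}{435043255} \approx -2.1796$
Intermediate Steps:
$X{\left(w,r \right)} = \frac{w}{r}$ ($X{\left(w,r \right)} = \frac{2 w}{2 r} = 2 w \frac{1}{2 r} = \frac{w}{r}$)
$W{\left(t \right)} = 0$ ($W{\left(t \right)} = - 7 \cdot 5 \cdot 0 = \left(-7\right) 0 = 0$)
$\frac{4883650 + \left(X{\left(-1398,-1290 \right)} - 473303\right)}{-2023457 + W{\left(1961 \right)}} = \frac{4883650 - \left(473303 + \frac{1398}{-1290}\right)}{-2023457 + 0} = \frac{4883650 - \frac{101759912}{215}}{-2023457} = \left(4883650 + \left(\frac{233}{215} - 473303\right)\right) \left(- \frac{1}{2023457}\right) = \left(4883650 - \frac{101759912}{215}\right) \left(- \frac{1}{2023457}\right) = \frac{948224838}{215} \left(- \frac{1}{2023457}\right) = - \frac{948224838}{435043255}$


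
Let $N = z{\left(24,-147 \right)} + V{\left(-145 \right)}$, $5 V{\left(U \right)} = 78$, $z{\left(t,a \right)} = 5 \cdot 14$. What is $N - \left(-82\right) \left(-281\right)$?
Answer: $- \frac{114782}{5} \approx -22956.0$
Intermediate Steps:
$z{\left(t,a \right)} = 70$
$V{\left(U \right)} = \frac{78}{5}$ ($V{\left(U \right)} = \frac{1}{5} \cdot 78 = \frac{78}{5}$)
$N = \frac{428}{5}$ ($N = 70 + \frac{78}{5} = \frac{428}{5} \approx 85.6$)
$N - \left(-82\right) \left(-281\right) = \frac{428}{5} - \left(-82\right) \left(-281\right) = \frac{428}{5} - 23042 = - \frac{114782}{5}$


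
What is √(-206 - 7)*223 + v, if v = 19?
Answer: 19 + 223*I*√213 ≈ 19.0 + 3254.6*I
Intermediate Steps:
√(-206 - 7)*223 + v = √(-206 - 7)*223 + 19 = √(-213)*223 + 19 = (I*√213)*223 + 19 = 223*I*√213 + 19 = 19 + 223*I*√213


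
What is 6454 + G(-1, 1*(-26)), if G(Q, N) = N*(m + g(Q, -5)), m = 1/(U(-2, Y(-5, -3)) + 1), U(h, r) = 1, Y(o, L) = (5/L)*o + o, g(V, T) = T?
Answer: 6571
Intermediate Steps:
Y(o, L) = o + 5*o/L (Y(o, L) = 5*o/L + o = o + 5*o/L)
m = ½ (m = 1/(1 + 1) = 1/2 = ½ ≈ 0.50000)
G(Q, N) = -9*N/2 (G(Q, N) = N*(½ - 5) = N*(-9/2) = -9*N/2)
6454 + G(-1, 1*(-26)) = 6454 - 9*(-26)/2 = 6454 - 9/2*(-26) = 6454 + 117 = 6571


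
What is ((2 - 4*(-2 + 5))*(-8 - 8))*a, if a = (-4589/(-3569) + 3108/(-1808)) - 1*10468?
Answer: -675502034760/403297 ≈ -1.6750e+6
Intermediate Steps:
a = -16887550869/1613188 (a = (-4589*(-1/3569) + 3108*(-1/1808)) - 10468 = (4589/3569 - 777/452) - 10468 = -698885/1613188 - 10468 = -16887550869/1613188 ≈ -10468.)
((2 - 4*(-2 + 5))*(-8 - 8))*a = ((2 - 4*(-2 + 5))*(-8 - 8))*(-16887550869/1613188) = ((2 - 4*3)*(-16))*(-16887550869/1613188) = ((2 - 12)*(-16))*(-16887550869/1613188) = -10*(-16)*(-16887550869/1613188) = 160*(-16887550869/1613188) = -675502034760/403297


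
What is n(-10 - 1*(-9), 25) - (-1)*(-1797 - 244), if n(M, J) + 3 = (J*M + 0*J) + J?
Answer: -2044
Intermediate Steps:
n(M, J) = -3 + J + J*M (n(M, J) = -3 + ((J*M + 0*J) + J) = -3 + ((J*M + 0) + J) = -3 + (J*M + J) = -3 + (J + J*M) = -3 + J + J*M)
n(-10 - 1*(-9), 25) - (-1)*(-1797 - 244) = (-3 + 25 + 25*(-10 - 1*(-9))) - (-1)*(-1797 - 244) = (-3 + 25 + 25*(-10 + 9)) - (-1)*(-2041) = (-3 + 25 + 25*(-1)) - 1*2041 = (-3 + 25 - 25) - 2041 = -3 - 2041 = -2044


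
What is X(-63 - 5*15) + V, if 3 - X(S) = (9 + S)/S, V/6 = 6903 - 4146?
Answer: 761027/46 ≈ 16544.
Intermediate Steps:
V = 16542 (V = 6*(6903 - 4146) = 6*2757 = 16542)
X(S) = 3 - (9 + S)/S
X(-63 - 5*15) + V = (2 - 9/(-63 - 5*15)) + 16542 = (2 - 9/(-63 - 1*75)) + 16542 = (2 - 9/(-63 - 75)) + 16542 = (2 - 9/(-138)) + 16542 = (2 - 9*(-1/138)) + 16542 = (2 + 3/46) + 16542 = 95/46 + 16542 = 761027/46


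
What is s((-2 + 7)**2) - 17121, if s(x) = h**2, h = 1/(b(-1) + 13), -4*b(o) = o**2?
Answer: -44531705/2601 ≈ -17121.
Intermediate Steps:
b(o) = -o**2/4
h = 4/51 (h = 1/(-1/4*(-1)**2 + 13) = 1/(-1/4*1 + 13) = 1/(-1/4 + 13) = 1/(51/4) = 4/51 ≈ 0.078431)
s(x) = 16/2601 (s(x) = (4/51)**2 = 16/2601)
s((-2 + 7)**2) - 17121 = 16/2601 - 17121 = -44531705/2601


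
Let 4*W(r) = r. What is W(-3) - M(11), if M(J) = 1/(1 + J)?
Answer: -5/6 ≈ -0.83333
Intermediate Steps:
W(r) = r/4
W(-3) - M(11) = (1/4)*(-3) - 1/(1 + 11) = -3/4 - 1/12 = -5/6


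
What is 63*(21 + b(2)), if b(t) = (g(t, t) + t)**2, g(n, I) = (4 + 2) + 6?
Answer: 13671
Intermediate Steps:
g(n, I) = 12 (g(n, I) = 6 + 6 = 12)
b(t) = (12 + t)**2
63*(21 + b(2)) = 63*(21 + (12 + 2)**2) = 63*(21 + 14**2) = 63*(21 + 196) = 63*217 = 13671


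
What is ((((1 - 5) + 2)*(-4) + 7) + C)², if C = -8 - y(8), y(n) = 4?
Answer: 9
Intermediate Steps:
C = -12 (C = -8 - 1*4 = -8 - 4 = -12)
((((1 - 5) + 2)*(-4) + 7) + C)² = ((((1 - 5) + 2)*(-4) + 7) - 12)² = (((-4 + 2)*(-4) + 7) - 12)² = ((-2*(-4) + 7) - 12)² = ((8 + 7) - 12)² = (15 - 12)² = 3² = 9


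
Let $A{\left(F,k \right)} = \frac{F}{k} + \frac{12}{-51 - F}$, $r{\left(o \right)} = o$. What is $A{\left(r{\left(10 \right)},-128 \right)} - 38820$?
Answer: $- \frac{151554353}{3904} \approx -38820.0$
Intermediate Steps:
$A{\left(F,k \right)} = \frac{12}{-51 - F} + \frac{F}{k}$
$A{\left(r{\left(10 \right)},-128 \right)} - 38820 = \frac{10^{2} - -1536 + 51 \cdot 10}{\left(-128\right) \left(51 + 10\right)} - 38820 = - \frac{100 + 1536 + 510}{128 \cdot 61} - 38820 = \left(- \frac{1}{128}\right) \frac{1}{61} \cdot 2146 - 38820 = - \frac{1073}{3904} - 38820 = - \frac{151554353}{3904}$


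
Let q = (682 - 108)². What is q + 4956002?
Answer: 5285478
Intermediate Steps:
q = 329476 (q = 574² = 329476)
q + 4956002 = 329476 + 4956002 = 5285478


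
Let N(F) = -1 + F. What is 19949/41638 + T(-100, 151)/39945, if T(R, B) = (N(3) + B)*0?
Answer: 19949/41638 ≈ 0.47911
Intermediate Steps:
T(R, B) = 0 (T(R, B) = ((-1 + 3) + B)*0 = (2 + B)*0 = 0)
19949/41638 + T(-100, 151)/39945 = 19949/41638 + 0/39945 = 19949*(1/41638) + 0*(1/39945) = 19949/41638 + 0 = 19949/41638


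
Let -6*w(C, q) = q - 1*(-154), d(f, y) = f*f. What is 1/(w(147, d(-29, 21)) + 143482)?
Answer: 6/859897 ≈ 6.9776e-6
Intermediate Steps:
d(f, y) = f²
w(C, q) = -77/3 - q/6 (w(C, q) = -(q - 1*(-154))/6 = -(q + 154)/6 = -(154 + q)/6 = -77/3 - q/6)
1/(w(147, d(-29, 21)) + 143482) = 1/((-77/3 - ⅙*(-29)²) + 143482) = 1/((-77/3 - ⅙*841) + 143482) = 1/((-77/3 - 841/6) + 143482) = 1/(-995/6 + 143482) = 1/(859897/6) = 6/859897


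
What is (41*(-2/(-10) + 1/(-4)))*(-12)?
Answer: 123/5 ≈ 24.600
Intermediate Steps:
(41*(-2/(-10) + 1/(-4)))*(-12) = (41*(-2*(-⅒) + 1*(-¼)))*(-12) = (41*(⅕ - ¼))*(-12) = (41*(-1/20))*(-12) = -41/20*(-12) = 123/5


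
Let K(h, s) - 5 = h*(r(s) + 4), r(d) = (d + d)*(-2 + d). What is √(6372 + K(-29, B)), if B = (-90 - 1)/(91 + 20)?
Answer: √75489767/111 ≈ 78.275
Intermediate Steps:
r(d) = 2*d*(-2 + d) (r(d) = (2*d)*(-2 + d) = 2*d*(-2 + d))
B = -91/111 ≈ -0.81982
K(h, s) = 5 + h*(4 + 2*s*(-2 + s)) (K(h, s) = 5 + h*(2*s*(-2 + s) + 4) = 5 + h*(4 + 2*s*(-2 + s)))
√(6372 + K(-29, B)) = √(6372 + (5 + 4*(-29) + 2*(-29)*(-91/111)*(-2 - 91/111))) = √(6372 + (5 - 116 + 2*(-29)*(-91/111)*(-313/111))) = √(6372 + (5 - 116 - 1652014/12321)) = √(6372 - 3019645/12321) = √(75489767/12321) = √75489767/111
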